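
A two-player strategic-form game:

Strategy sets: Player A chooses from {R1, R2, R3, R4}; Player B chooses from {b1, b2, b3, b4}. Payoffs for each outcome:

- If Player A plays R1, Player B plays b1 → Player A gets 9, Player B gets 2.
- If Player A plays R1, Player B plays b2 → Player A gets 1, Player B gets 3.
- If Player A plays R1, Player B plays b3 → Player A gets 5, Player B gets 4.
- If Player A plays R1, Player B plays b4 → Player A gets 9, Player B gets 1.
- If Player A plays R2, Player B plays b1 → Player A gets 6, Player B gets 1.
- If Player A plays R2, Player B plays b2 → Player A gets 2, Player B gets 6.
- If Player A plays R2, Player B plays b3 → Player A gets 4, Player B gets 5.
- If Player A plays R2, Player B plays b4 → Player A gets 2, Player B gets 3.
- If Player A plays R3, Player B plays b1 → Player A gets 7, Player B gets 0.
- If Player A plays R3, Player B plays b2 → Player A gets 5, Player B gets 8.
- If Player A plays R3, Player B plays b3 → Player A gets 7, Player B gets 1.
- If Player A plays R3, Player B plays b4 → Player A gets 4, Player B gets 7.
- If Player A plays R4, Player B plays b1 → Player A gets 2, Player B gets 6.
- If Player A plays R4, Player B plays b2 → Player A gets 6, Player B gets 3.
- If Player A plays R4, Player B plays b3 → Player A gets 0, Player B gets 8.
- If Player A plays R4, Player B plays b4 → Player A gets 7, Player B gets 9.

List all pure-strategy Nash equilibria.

No pure-strategy Nash equilibrium.

For each strategy profile, look for a profitable unilateral deviation.
(R1, b1): Player B can switch to b2 (2 → 3). Not NE.
(R1, b2): Player A can switch to R2 (1 → 2). Not NE.
(R1, b3): Player A can switch to R3 (5 → 7). Not NE.
(R1, b4): Player B can switch to b1 (1 → 2). Not NE.
(R2, b1): Player A can switch to R1 (6 → 9). Not NE.
(R2, b2): Player A can switch to R3 (2 → 5). Not NE.
(R2, b3): Player A can switch to R1 (4 → 5). Not NE.
(R2, b4): Player A can switch to R1 (2 → 9). Not NE.
(R3, b1): Player A can switch to R1 (7 → 9). Not NE.
(R3, b2): Player A can switch to R4 (5 → 6). Not NE.
(R3, b3): Player B can switch to b2 (1 → 8). Not NE.
(R3, b4): Player A can switch to R1 (4 → 9). Not NE.
(The remaining 4 profiles each have a profitable deviation by the same check.)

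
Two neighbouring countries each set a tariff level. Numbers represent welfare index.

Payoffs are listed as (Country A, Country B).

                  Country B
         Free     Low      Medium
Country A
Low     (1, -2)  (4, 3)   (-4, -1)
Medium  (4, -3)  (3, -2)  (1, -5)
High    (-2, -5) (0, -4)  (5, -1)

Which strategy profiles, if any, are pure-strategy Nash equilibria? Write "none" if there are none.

Pure-strategy Nash equilibria: (Low, Low) and (High, Medium)

(Low, Free): Country A can switch to Medium (1 → 4). Not NE.
(Low, Low): Country A gets 4, best alternative 3; Country B gets 3, best alternative -1. No profitable deviation — NE.
(Low, Medium): Country A can switch to Medium (-4 → 1). Not NE.
(Medium, Free): Country B can switch to Low (-3 → -2). Not NE.
(Medium, Low): Country A can switch to Low (3 → 4). Not NE.
(Medium, Medium): Country A can switch to High (1 → 5). Not NE.
(High, Free): Country A can switch to Low (-2 → 1). Not NE.
(High, Low): Country A can switch to Low (0 → 4). Not NE.
(High, Medium): Country A gets 5, best alternative 1; Country B gets -1, best alternative -4. No profitable deviation — NE.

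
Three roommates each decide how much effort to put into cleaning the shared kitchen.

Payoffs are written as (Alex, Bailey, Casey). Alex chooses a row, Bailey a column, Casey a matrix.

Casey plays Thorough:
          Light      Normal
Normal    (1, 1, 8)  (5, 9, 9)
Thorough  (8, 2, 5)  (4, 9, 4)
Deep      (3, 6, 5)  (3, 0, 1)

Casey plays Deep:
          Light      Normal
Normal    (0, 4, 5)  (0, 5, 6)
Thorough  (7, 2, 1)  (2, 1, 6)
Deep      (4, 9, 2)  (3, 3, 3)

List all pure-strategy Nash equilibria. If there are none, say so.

Check each profile: it is a Nash equilibrium iff no player can strictly gain by switching unilaterally.
(Normal, Light, Thorough): Alex can switch to Thorough (1 → 8). Not NE.
(Normal, Light, Deep): Alex can switch to Thorough (0 → 7). Not NE.
(Normal, Normal, Thorough): Alex gets 5, best alternative 4; Bailey gets 9, best alternative 1; Casey gets 9, best alternative 6. No profitable deviation — NE.
(Normal, Normal, Deep): Alex can switch to Thorough (0 → 2). Not NE.
(Thorough, Light, Thorough): Bailey can switch to Normal (2 → 9). Not NE.
(Thorough, Light, Deep): Casey can switch to Thorough (1 → 5). Not NE.
(Thorough, Normal, Thorough): Alex can switch to Normal (4 → 5). Not NE.
(Thorough, Normal, Deep): Alex can switch to Deep (2 → 3). Not NE.
(Deep, Light, Thorough): Alex can switch to Thorough (3 → 8). Not NE.
(Deep, Light, Deep): Alex can switch to Thorough (4 → 7). Not NE.
(Deep, Normal, Thorough): Alex can switch to Normal (3 → 5). Not NE.
(The remaining 1 profile has a profitable deviation by the same check.)

Pure NE: (Normal, Normal, Thorough)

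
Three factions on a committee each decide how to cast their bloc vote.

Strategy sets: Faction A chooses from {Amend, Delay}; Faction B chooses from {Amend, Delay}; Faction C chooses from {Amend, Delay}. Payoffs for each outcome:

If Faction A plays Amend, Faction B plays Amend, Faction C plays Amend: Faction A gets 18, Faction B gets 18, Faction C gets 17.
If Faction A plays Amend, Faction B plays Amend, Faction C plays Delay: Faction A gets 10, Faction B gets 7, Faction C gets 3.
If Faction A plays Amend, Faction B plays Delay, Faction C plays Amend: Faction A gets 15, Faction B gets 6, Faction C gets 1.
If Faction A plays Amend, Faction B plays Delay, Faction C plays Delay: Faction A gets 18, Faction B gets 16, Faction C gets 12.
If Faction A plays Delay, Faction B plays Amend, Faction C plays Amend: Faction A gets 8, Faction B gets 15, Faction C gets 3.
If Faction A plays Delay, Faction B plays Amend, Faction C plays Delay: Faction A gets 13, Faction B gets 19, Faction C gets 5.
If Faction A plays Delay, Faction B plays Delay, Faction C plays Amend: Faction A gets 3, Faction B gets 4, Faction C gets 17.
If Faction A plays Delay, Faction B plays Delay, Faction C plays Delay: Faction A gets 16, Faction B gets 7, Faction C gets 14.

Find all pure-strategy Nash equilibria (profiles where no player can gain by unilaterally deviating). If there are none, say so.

Pure-strategy Nash equilibria: (Amend, Amend, Amend); (Amend, Delay, Delay); (Delay, Amend, Delay)

Mark each player's best response to every combination of opponents' strategies; a profile where every player is best-responding is a pure Nash equilibrium.
Faction A against (Amend, Amend): payoffs 18, 8 → best response Amend.
Faction A against (Amend, Delay): payoffs 10, 13 → best response Delay.
Faction A against (Delay, Amend): payoffs 15, 3 → best response Amend.
Faction A against (Delay, Delay): payoffs 18, 16 → best response Amend.
Faction B against (Amend, Amend): payoffs 18, 6 → best response Amend.
Faction B against (Amend, Delay): payoffs 7, 16 → best response Delay.
Faction B against (Delay, Amend): payoffs 15, 4 → best response Amend.
Faction B against (Delay, Delay): payoffs 19, 7 → best response Amend.
Faction C against (Amend, Amend): payoffs 17, 3 → best response Amend.
Faction C against (Amend, Delay): payoffs 1, 12 → best response Delay.
Faction C against (Delay, Amend): payoffs 3, 5 → best response Delay.
Faction C against (Delay, Delay): payoffs 17, 14 → best response Amend.
Mutual best responses: (Amend, Amend, Amend); (Amend, Delay, Delay); (Delay, Amend, Delay).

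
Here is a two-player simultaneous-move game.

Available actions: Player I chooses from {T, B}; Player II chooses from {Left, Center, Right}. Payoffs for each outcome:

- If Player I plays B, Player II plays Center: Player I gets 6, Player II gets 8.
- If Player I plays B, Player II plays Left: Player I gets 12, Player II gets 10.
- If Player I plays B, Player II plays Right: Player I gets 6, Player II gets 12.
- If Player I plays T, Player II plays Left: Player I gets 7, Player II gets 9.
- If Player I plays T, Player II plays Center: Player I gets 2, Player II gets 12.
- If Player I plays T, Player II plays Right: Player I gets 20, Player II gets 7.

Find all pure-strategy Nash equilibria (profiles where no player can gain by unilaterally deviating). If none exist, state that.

(T, Left): Player I can switch to B (7 → 12). Not NE.
(T, Center): Player I can switch to B (2 → 6). Not NE.
(T, Right): Player II can switch to Left (7 → 9). Not NE.
(B, Left): Player II can switch to Right (10 → 12). Not NE.
(B, Center): Player II can switch to Left (8 → 10). Not NE.
(B, Right): Player I can switch to T (6 → 20). Not NE.

This game has no pure Nash equilibrium.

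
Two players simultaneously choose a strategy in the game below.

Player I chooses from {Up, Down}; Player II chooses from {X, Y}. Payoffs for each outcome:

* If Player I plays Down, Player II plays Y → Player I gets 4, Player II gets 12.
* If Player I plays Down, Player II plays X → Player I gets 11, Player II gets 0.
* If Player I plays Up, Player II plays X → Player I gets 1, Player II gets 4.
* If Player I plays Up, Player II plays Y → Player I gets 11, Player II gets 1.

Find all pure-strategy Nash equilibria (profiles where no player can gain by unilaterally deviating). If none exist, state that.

This game has no pure Nash equilibrium.

(Up, X): Player I can switch to Down (1 → 11). Not NE.
(Up, Y): Player II can switch to X (1 → 4). Not NE.
(Down, X): Player II can switch to Y (0 → 12). Not NE.
(Down, Y): Player I can switch to Up (4 → 11). Not NE.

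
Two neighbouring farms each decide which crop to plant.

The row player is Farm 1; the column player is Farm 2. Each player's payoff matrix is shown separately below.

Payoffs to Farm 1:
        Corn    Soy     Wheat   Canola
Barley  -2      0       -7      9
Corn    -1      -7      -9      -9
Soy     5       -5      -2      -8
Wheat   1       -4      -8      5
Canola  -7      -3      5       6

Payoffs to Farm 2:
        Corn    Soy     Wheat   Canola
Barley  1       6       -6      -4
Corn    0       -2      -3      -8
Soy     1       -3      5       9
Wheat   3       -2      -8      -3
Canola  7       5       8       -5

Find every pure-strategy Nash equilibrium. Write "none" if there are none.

(Barley, Corn): Farm 1 can switch to Corn (-2 → -1). Not NE.
(Barley, Soy): Farm 1 gets 0, best alternative -3; Farm 2 gets 6, best alternative 1. No profitable deviation — NE.
(Barley, Wheat): Farm 1 can switch to Soy (-7 → -2). Not NE.
(Barley, Canola): Farm 2 can switch to Corn (-4 → 1). Not NE.
(Corn, Corn): Farm 1 can switch to Soy (-1 → 5). Not NE.
(Corn, Soy): Farm 1 can switch to Barley (-7 → 0). Not NE.
(Corn, Wheat): Farm 1 can switch to Barley (-9 → -7). Not NE.
(Corn, Canola): Farm 1 can switch to Barley (-9 → 9). Not NE.
(Soy, Corn): Farm 2 can switch to Wheat (1 → 5). Not NE.
(Soy, Soy): Farm 1 can switch to Barley (-5 → 0). Not NE.
(Soy, Wheat): Farm 1 can switch to Canola (-2 → 5). Not NE.
(Canola, Wheat): Farm 1 gets 5, best alternative -2; Farm 2 gets 8, best alternative 7. No profitable deviation — NE.
(The remaining 8 profiles each have a profitable deviation by the same check.)

(Barley, Soy) and (Canola, Wheat)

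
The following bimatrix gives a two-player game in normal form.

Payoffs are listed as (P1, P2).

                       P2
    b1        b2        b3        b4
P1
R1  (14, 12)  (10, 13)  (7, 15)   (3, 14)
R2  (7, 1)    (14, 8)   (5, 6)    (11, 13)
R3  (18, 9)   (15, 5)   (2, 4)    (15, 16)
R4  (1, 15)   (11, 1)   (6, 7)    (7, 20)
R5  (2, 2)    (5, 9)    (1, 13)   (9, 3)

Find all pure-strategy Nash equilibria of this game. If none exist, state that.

Pure-strategy Nash equilibria: (R1, b3) and (R3, b4)

(R1, b1): P1 can switch to R3 (14 → 18). Not NE.
(R1, b2): P1 can switch to R2 (10 → 14). Not NE.
(R1, b3): P1 gets 7, best alternative 6; P2 gets 15, best alternative 14. No profitable deviation — NE.
(R1, b4): P1 can switch to R2 (3 → 11). Not NE.
(R2, b1): P1 can switch to R1 (7 → 14). Not NE.
(R2, b2): P1 can switch to R3 (14 → 15). Not NE.
(R2, b3): P1 can switch to R1 (5 → 7). Not NE.
(R2, b4): P1 can switch to R3 (11 → 15). Not NE.
(R3, b1): P2 can switch to b4 (9 → 16). Not NE.
(R3, b2): P2 can switch to b1 (5 → 9). Not NE.
(R3, b3): P1 can switch to R1 (2 → 7). Not NE.
(R3, b4): P1 gets 15, best alternative 11; P2 gets 16, best alternative 9. No profitable deviation — NE.
(R4, b1): P1 can switch to R1 (1 → 14). Not NE.
(R4, b2): P1 can switch to R2 (11 → 14). Not NE.
(The remaining 6 profiles each have a profitable deviation by the same check.)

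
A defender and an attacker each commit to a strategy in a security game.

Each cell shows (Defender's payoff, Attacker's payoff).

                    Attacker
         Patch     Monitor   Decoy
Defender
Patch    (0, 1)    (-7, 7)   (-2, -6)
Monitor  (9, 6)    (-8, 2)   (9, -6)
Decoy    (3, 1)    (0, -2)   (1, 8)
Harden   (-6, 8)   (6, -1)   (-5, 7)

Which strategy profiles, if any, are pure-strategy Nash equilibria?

(Patch, Patch): Defender can switch to Monitor (0 → 9). Not NE.
(Patch, Monitor): Defender can switch to Decoy (-7 → 0). Not NE.
(Patch, Decoy): Defender can switch to Monitor (-2 → 9). Not NE.
(Monitor, Patch): Defender gets 9, best alternative 3; Attacker gets 6, best alternative 2. No profitable deviation — NE.
(Monitor, Monitor): Defender can switch to Patch (-8 → -7). Not NE.
(Monitor, Decoy): Attacker can switch to Patch (-6 → 6). Not NE.
(Decoy, Patch): Defender can switch to Monitor (3 → 9). Not NE.
(The remaining 5 profiles each have a profitable deviation by the same check.)

Pure NE: (Monitor, Patch)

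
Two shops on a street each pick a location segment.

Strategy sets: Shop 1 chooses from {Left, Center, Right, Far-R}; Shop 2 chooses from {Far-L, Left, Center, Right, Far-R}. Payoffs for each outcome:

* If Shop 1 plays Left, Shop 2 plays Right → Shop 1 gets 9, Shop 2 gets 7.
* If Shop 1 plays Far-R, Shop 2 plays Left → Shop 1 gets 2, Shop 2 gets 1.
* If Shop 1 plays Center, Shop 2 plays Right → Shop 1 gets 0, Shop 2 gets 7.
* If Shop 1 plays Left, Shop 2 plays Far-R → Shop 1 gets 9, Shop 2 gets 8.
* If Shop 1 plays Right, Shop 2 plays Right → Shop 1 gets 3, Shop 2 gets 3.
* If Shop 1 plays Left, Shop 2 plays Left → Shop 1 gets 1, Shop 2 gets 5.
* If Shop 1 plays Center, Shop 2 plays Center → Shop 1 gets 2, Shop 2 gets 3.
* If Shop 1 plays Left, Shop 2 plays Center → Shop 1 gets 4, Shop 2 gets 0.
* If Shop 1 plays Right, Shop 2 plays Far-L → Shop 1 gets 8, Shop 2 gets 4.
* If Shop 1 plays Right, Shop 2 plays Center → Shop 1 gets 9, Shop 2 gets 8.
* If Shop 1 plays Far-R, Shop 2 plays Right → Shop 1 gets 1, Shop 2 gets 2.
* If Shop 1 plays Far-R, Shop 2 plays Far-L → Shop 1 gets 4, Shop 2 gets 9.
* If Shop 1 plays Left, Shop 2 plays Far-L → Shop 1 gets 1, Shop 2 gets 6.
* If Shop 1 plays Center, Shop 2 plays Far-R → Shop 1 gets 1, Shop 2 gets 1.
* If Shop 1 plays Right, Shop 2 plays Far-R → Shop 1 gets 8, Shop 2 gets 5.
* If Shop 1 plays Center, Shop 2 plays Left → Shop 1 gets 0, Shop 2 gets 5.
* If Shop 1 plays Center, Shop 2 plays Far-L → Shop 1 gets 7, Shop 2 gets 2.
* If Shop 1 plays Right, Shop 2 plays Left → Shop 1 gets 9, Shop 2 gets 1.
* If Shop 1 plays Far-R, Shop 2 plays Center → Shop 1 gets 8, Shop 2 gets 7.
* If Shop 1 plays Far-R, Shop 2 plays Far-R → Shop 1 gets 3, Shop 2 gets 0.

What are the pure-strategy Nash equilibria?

Pure-strategy Nash equilibria: (Left, Far-R) and (Right, Center)

For each player, find the best response to each opponent profile; mutual best responses are the pure NE.
Shop 1 against Far-L: payoffs 1, 7, 8, 4 → best response Right.
Shop 1 against Left: payoffs 1, 0, 9, 2 → best response Right.
Shop 1 against Center: payoffs 4, 2, 9, 8 → best response Right.
Shop 1 against Right: payoffs 9, 0, 3, 1 → best response Left.
Shop 1 against Far-R: payoffs 9, 1, 8, 3 → best response Left.
Shop 2 against Left: payoffs 6, 5, 0, 7, 8 → best response Far-R.
Shop 2 against Center: payoffs 2, 5, 3, 7, 1 → best response Right.
Shop 2 against Right: payoffs 4, 1, 8, 3, 5 → best response Center.
Shop 2 against Far-R: payoffs 9, 1, 7, 2, 0 → best response Far-L.
Mutual best responses: (Left, Far-R); (Right, Center).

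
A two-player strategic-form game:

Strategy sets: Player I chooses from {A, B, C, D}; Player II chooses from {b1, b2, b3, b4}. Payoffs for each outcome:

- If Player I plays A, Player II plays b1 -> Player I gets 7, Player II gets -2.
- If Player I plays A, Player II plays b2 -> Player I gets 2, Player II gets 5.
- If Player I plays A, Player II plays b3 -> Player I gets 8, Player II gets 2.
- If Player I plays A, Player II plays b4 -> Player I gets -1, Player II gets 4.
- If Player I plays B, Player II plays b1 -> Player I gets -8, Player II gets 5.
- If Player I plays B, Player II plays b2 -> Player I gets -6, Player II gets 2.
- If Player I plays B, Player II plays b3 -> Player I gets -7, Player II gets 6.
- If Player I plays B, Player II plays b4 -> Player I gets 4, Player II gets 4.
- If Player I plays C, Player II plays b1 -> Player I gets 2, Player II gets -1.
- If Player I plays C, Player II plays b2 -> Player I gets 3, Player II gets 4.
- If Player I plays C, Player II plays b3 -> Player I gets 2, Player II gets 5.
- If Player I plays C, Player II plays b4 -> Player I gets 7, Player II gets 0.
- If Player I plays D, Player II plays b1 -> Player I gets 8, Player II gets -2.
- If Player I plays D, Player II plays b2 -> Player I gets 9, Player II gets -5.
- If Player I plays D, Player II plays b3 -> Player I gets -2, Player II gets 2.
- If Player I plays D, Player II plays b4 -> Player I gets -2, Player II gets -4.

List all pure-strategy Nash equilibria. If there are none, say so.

(A, b1): Player I can switch to D (7 → 8). Not NE.
(A, b2): Player I can switch to C (2 → 3). Not NE.
(A, b3): Player II can switch to b2 (2 → 5). Not NE.
(A, b4): Player I can switch to B (-1 → 4). Not NE.
(B, b1): Player I can switch to A (-8 → 7). Not NE.
(B, b2): Player I can switch to A (-6 → 2). Not NE.
(B, b3): Player I can switch to A (-7 → 8). Not NE.
(B, b4): Player I can switch to C (4 → 7). Not NE.
(The remaining 8 profiles each have a profitable deviation by the same check.)

There is no pure-strategy Nash equilibrium.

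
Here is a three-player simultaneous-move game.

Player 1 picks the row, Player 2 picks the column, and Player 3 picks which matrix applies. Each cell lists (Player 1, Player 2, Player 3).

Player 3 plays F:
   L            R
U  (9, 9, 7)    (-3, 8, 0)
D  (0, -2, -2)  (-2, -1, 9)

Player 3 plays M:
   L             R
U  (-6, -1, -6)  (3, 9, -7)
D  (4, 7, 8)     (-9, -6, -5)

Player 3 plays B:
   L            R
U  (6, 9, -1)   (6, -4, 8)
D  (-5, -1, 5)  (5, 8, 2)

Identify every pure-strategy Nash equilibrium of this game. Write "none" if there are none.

Pure-strategy Nash equilibria: (U, L, F); (D, L, M); (D, R, F)

Player 1 against (L, F): payoffs 9, 0 → best response U.
Player 1 against (L, M): payoffs -6, 4 → best response D.
Player 1 against (L, B): payoffs 6, -5 → best response U.
Player 1 against (R, F): payoffs -3, -2 → best response D.
Player 1 against (R, M): payoffs 3, -9 → best response U.
Player 1 against (R, B): payoffs 6, 5 → best response U.
Player 2 against (U, F): payoffs 9, 8 → best response L.
Player 2 against (U, M): payoffs -1, 9 → best response R.
Player 2 against (U, B): payoffs 9, -4 → best response L.
Player 2 against (D, F): payoffs -2, -1 → best response R.
Player 2 against (D, M): payoffs 7, -6 → best response L.
Player 2 against (D, B): payoffs -1, 8 → best response R.
Player 3 against (U, L): payoffs 7, -6, -1 → best response F.
Player 3 against (U, R): payoffs 0, -7, 8 → best response B.
Player 3 against (D, L): payoffs -2, 8, 5 → best response M.
Player 3 against (D, R): payoffs 9, -5, 2 → best response F.
Mutual best responses: (U, L, F); (D, L, M); (D, R, F).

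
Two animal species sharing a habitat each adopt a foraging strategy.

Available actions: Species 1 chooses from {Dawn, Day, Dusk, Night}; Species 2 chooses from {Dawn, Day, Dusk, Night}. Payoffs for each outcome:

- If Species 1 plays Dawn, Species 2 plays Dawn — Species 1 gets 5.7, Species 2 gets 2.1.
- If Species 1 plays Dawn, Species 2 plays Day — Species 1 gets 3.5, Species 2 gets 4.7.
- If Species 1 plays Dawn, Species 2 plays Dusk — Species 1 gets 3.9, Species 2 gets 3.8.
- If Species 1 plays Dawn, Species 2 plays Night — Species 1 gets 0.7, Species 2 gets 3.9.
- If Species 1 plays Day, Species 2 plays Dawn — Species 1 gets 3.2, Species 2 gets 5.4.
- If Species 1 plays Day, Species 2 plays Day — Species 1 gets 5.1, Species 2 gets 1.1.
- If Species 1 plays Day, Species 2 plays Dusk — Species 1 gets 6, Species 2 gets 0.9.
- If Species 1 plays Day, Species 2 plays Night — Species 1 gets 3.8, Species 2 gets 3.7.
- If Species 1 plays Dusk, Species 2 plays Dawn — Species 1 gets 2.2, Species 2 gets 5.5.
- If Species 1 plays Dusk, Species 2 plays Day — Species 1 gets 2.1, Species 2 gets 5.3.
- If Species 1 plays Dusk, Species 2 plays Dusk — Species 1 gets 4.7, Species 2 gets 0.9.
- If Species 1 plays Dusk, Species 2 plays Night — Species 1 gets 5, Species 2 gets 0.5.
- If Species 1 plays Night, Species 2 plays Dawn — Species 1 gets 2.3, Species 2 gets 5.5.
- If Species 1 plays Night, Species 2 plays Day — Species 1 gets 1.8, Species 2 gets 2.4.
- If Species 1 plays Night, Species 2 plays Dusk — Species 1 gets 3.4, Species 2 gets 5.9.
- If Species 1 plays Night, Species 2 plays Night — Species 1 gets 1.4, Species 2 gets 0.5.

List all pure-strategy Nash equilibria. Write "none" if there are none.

For each player, find the best response to each opponent profile; mutual best responses are the pure NE.
Species 1 against Dawn: payoffs 5.7, 3.2, 2.2, 2.3 → best response Dawn.
Species 1 against Day: payoffs 3.5, 5.1, 2.1, 1.8 → best response Day.
Species 1 against Dusk: payoffs 3.9, 6, 4.7, 3.4 → best response Day.
Species 1 against Night: payoffs 0.7, 3.8, 5, 1.4 → best response Dusk.
Species 2 against Dawn: payoffs 2.1, 4.7, 3.8, 3.9 → best response Day.
Species 2 against Day: payoffs 5.4, 1.1, 0.9, 3.7 → best response Dawn.
Species 2 against Dusk: payoffs 5.5, 5.3, 0.9, 0.5 → best response Dawn.
Species 2 against Night: payoffs 5.5, 2.4, 5.9, 0.5 → best response Dusk.
No profile is a mutual best response for all players.

This game has no pure Nash equilibrium.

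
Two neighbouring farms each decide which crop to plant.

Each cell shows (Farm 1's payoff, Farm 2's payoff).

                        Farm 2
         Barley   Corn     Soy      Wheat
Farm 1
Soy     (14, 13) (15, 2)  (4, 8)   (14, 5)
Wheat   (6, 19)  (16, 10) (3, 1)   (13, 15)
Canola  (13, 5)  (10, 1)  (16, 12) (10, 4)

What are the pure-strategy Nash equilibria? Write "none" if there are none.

For each player, find the best response to each opponent profile; mutual best responses are the pure NE.
Farm 1 against Barley: payoffs 14, 6, 13 → best response Soy.
Farm 1 against Corn: payoffs 15, 16, 10 → best response Wheat.
Farm 1 against Soy: payoffs 4, 3, 16 → best response Canola.
Farm 1 against Wheat: payoffs 14, 13, 10 → best response Soy.
Farm 2 against Soy: payoffs 13, 2, 8, 5 → best response Barley.
Farm 2 against Wheat: payoffs 19, 10, 1, 15 → best response Barley.
Farm 2 against Canola: payoffs 5, 1, 12, 4 → best response Soy.
Mutual best responses: (Soy, Barley); (Canola, Soy).

(Soy, Barley), (Canola, Soy)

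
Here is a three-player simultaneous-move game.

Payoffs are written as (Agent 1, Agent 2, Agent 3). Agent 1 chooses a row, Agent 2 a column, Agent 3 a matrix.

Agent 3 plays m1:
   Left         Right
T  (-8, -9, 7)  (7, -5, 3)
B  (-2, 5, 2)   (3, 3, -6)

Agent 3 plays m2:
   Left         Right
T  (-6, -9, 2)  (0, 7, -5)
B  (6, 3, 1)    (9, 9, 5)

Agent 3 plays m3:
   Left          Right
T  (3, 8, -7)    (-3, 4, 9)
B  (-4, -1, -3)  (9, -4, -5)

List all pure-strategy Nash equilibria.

Agent 1 against (Left, m1): payoffs -8, -2 → best response B.
Agent 1 against (Left, m2): payoffs -6, 6 → best response B.
Agent 1 against (Left, m3): payoffs 3, -4 → best response T.
Agent 1 against (Right, m1): payoffs 7, 3 → best response T.
Agent 1 against (Right, m2): payoffs 0, 9 → best response B.
Agent 1 against (Right, m3): payoffs -3, 9 → best response B.
Agent 2 against (T, m1): payoffs -9, -5 → best response Right.
Agent 2 against (T, m2): payoffs -9, 7 → best response Right.
Agent 2 against (T, m3): payoffs 8, 4 → best response Left.
Agent 2 against (B, m1): payoffs 5, 3 → best response Left.
Agent 2 against (B, m2): payoffs 3, 9 → best response Right.
Agent 2 against (B, m3): payoffs -1, -4 → best response Left.
Agent 3 against (T, Left): payoffs 7, 2, -7 → best response m1.
Agent 3 against (T, Right): payoffs 3, -5, 9 → best response m3.
Agent 3 against (B, Left): payoffs 2, 1, -3 → best response m1.
Agent 3 against (B, Right): payoffs -6, 5, -5 → best response m2.
Mutual best responses: (B, Left, m1); (B, Right, m2).

The pure Nash equilibria are (B, Left, m1) and (B, Right, m2).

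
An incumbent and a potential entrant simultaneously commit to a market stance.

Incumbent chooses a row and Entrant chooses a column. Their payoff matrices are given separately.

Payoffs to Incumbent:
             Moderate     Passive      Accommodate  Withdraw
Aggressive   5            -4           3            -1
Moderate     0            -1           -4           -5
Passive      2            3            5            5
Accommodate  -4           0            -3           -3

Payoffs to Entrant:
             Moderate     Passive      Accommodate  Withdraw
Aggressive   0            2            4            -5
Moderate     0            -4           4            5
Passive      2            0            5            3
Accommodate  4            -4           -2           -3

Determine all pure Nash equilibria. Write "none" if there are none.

Incumbent against Moderate: payoffs 5, 0, 2, -4 → best response Aggressive.
Incumbent against Passive: payoffs -4, -1, 3, 0 → best response Passive.
Incumbent against Accommodate: payoffs 3, -4, 5, -3 → best response Passive.
Incumbent against Withdraw: payoffs -1, -5, 5, -3 → best response Passive.
Entrant against Aggressive: payoffs 0, 2, 4, -5 → best response Accommodate.
Entrant against Moderate: payoffs 0, -4, 4, 5 → best response Withdraw.
Entrant against Passive: payoffs 2, 0, 5, 3 → best response Accommodate.
Entrant against Accommodate: payoffs 4, -4, -2, -3 → best response Moderate.
Mutual best responses: (Passive, Accommodate).

(Passive, Accommodate)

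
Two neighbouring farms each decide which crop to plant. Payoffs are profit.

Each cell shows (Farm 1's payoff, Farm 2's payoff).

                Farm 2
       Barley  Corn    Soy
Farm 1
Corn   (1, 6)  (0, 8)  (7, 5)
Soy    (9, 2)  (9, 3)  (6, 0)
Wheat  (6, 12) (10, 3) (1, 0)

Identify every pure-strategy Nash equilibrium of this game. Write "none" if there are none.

This game has no pure Nash equilibrium.

Farm 1 against Barley: payoffs 1, 9, 6 → best response Soy.
Farm 1 against Corn: payoffs 0, 9, 10 → best response Wheat.
Farm 1 against Soy: payoffs 7, 6, 1 → best response Corn.
Farm 2 against Corn: payoffs 6, 8, 5 → best response Corn.
Farm 2 against Soy: payoffs 2, 3, 0 → best response Corn.
Farm 2 against Wheat: payoffs 12, 3, 0 → best response Barley.
No profile is a mutual best response for all players.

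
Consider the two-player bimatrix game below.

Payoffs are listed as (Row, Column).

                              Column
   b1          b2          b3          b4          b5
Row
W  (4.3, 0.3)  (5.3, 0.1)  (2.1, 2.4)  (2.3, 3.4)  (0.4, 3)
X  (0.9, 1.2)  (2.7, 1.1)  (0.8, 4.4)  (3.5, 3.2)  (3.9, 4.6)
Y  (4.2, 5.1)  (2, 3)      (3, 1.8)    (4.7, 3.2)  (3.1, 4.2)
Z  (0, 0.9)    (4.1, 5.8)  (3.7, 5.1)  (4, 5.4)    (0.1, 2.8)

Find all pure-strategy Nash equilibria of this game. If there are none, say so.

(X, b5)

Row against b1: payoffs 4.3, 0.9, 4.2, 0 → best response W.
Row against b2: payoffs 5.3, 2.7, 2, 4.1 → best response W.
Row against b3: payoffs 2.1, 0.8, 3, 3.7 → best response Z.
Row against b4: payoffs 2.3, 3.5, 4.7, 4 → best response Y.
Row against b5: payoffs 0.4, 3.9, 3.1, 0.1 → best response X.
Column against W: payoffs 0.3, 0.1, 2.4, 3.4, 3 → best response b4.
Column against X: payoffs 1.2, 1.1, 4.4, 3.2, 4.6 → best response b5.
Column against Y: payoffs 5.1, 3, 1.8, 3.2, 4.2 → best response b1.
Column against Z: payoffs 0.9, 5.8, 5.1, 5.4, 2.8 → best response b2.
Mutual best responses: (X, b5).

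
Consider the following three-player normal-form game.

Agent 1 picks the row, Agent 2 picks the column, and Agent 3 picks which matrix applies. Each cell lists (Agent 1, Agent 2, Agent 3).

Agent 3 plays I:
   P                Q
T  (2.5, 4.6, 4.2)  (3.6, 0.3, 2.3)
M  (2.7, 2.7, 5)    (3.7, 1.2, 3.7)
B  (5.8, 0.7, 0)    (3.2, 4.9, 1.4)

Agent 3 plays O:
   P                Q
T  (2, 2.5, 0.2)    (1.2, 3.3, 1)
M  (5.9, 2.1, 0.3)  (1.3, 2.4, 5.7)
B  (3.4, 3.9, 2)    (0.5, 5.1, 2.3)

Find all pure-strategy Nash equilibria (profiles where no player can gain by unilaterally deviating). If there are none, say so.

(T, P, I): Agent 1 can switch to M (2.5 → 2.7). Not NE.
(T, P, O): Agent 1 can switch to M (2 → 5.9). Not NE.
(T, Q, I): Agent 1 can switch to M (3.6 → 3.7). Not NE.
(T, Q, O): Agent 1 can switch to M (1.2 → 1.3). Not NE.
(M, P, I): Agent 1 can switch to B (2.7 → 5.8). Not NE.
(M, P, O): Agent 2 can switch to Q (2.1 → 2.4). Not NE.
(M, Q, I): Agent 2 can switch to P (1.2 → 2.7). Not NE.
(M, Q, O): Agent 1 gets 1.3, best alternative 1.2; Agent 2 gets 2.4, best alternative 2.1; Agent 3 gets 5.7, best alternative 3.7. No profitable deviation — NE.
(B, P, I): Agent 2 can switch to Q (0.7 → 4.9). Not NE.
(B, P, O): Agent 1 can switch to M (3.4 → 5.9). Not NE.
(B, Q, I): Agent 1 can switch to T (3.2 → 3.6). Not NE.
(B, Q, O): Agent 1 can switch to T (0.5 → 1.2). Not NE.

Pure NE: (M, Q, O)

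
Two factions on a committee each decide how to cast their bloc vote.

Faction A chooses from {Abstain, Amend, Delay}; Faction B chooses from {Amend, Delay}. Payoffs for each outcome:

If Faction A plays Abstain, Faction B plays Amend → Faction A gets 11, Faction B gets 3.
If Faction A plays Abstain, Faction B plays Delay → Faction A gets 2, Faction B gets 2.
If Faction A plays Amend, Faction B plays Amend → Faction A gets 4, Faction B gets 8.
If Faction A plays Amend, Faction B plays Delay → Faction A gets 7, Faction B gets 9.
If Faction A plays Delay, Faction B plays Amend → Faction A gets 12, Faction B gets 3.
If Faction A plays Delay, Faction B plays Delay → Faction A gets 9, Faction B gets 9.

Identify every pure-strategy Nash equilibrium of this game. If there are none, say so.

(Abstain, Amend): Faction A can switch to Delay (11 → 12). Not NE.
(Abstain, Delay): Faction A can switch to Amend (2 → 7). Not NE.
(Amend, Amend): Faction A can switch to Abstain (4 → 11). Not NE.
(Amend, Delay): Faction A can switch to Delay (7 → 9). Not NE.
(Delay, Amend): Faction B can switch to Delay (3 → 9). Not NE.
(Delay, Delay): Faction A gets 9, best alternative 7; Faction B gets 9, best alternative 3. No profitable deviation — NE.

(Delay, Delay)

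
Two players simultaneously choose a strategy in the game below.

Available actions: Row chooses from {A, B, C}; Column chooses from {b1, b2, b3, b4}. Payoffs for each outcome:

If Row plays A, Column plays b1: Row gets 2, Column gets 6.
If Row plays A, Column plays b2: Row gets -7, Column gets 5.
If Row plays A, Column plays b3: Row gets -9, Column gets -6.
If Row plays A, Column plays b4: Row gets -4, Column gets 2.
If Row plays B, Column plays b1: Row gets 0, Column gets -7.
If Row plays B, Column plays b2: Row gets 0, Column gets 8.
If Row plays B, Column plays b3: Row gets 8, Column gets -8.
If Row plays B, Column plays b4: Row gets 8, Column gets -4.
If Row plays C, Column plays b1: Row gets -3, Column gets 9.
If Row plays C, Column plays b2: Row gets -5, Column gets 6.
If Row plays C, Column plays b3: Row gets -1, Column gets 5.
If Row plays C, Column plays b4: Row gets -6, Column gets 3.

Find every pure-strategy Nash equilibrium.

(A, b1): Row gets 2, best alternative 0; Column gets 6, best alternative 5. No profitable deviation — NE.
(A, b2): Row can switch to B (-7 → 0). Not NE.
(A, b3): Row can switch to B (-9 → 8). Not NE.
(A, b4): Row can switch to B (-4 → 8). Not NE.
(B, b1): Row can switch to A (0 → 2). Not NE.
(B, b2): Row gets 0, best alternative -5; Column gets 8, best alternative -4. No profitable deviation — NE.
(B, b3): Column can switch to b1 (-8 → -7). Not NE.
(B, b4): Column can switch to b2 (-4 → 8). Not NE.
(C, b1): Row can switch to A (-3 → 2). Not NE.
(C, b2): Row can switch to B (-5 → 0). Not NE.
(The remaining 2 profiles each have a profitable deviation by the same check.)

(A, b1) and (B, b2)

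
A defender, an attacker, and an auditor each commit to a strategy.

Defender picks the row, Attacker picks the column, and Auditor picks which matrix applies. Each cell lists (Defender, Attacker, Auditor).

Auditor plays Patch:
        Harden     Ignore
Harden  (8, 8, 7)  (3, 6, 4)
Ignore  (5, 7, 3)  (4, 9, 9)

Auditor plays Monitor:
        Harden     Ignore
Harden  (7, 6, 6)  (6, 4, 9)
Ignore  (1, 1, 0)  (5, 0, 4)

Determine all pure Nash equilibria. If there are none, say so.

(Harden, Harden, Patch), (Ignore, Ignore, Patch)

Mark each player's best response to every combination of opponents' strategies; a profile where every player is best-responding is a pure Nash equilibrium.
Defender against (Harden, Patch): payoffs 8, 5 → best response Harden.
Defender against (Harden, Monitor): payoffs 7, 1 → best response Harden.
Defender against (Ignore, Patch): payoffs 3, 4 → best response Ignore.
Defender against (Ignore, Monitor): payoffs 6, 5 → best response Harden.
Attacker against (Harden, Patch): payoffs 8, 6 → best response Harden.
Attacker against (Harden, Monitor): payoffs 6, 4 → best response Harden.
Attacker against (Ignore, Patch): payoffs 7, 9 → best response Ignore.
Attacker against (Ignore, Monitor): payoffs 1, 0 → best response Harden.
Auditor against (Harden, Harden): payoffs 7, 6 → best response Patch.
Auditor against (Harden, Ignore): payoffs 4, 9 → best response Monitor.
Auditor against (Ignore, Harden): payoffs 3, 0 → best response Patch.
Auditor against (Ignore, Ignore): payoffs 9, 4 → best response Patch.
Mutual best responses: (Harden, Harden, Patch); (Ignore, Ignore, Patch).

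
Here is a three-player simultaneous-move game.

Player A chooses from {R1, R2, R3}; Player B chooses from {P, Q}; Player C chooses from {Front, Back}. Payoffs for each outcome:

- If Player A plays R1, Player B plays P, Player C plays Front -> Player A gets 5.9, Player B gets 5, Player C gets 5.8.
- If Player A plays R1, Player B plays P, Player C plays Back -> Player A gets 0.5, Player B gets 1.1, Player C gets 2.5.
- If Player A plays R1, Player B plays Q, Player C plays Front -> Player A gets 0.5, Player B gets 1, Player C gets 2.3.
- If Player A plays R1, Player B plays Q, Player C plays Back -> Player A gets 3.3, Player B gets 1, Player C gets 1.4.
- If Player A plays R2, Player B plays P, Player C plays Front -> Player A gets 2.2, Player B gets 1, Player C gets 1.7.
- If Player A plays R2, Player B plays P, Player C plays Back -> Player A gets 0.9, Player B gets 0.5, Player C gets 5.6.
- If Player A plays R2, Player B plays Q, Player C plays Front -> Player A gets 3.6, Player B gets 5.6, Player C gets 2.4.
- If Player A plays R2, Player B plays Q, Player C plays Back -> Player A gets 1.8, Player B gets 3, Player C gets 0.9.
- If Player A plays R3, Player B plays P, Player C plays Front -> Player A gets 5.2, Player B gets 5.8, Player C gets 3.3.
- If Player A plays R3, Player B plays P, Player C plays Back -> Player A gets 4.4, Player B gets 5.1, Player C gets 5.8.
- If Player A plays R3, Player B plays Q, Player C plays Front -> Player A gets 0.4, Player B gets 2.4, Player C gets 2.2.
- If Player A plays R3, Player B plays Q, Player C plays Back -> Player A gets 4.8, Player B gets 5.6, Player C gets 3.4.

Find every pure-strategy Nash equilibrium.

Pure-strategy Nash equilibria: (R1, P, Front); (R2, Q, Front); (R3, Q, Back)

Check each profile: it is a Nash equilibrium iff no player can strictly gain by switching unilaterally.
(R1, P, Front): Player A gets 5.9, best alternative 5.2; Player B gets 5, best alternative 1; Player C gets 5.8, best alternative 2.5. No profitable deviation — NE.
(R1, P, Back): Player A can switch to R2 (0.5 → 0.9). Not NE.
(R1, Q, Front): Player A can switch to R2 (0.5 → 3.6). Not NE.
(R1, Q, Back): Player A can switch to R3 (3.3 → 4.8). Not NE.
(R2, P, Front): Player A can switch to R1 (2.2 → 5.9). Not NE.
(R2, P, Back): Player A can switch to R3 (0.9 → 4.4). Not NE.
(R2, Q, Front): Player A gets 3.6, best alternative 0.5; Player B gets 5.6, best alternative 1; Player C gets 2.4, best alternative 0.9. No profitable deviation — NE.
(R2, Q, Back): Player A can switch to R1 (1.8 → 3.3). Not NE.
(R3, P, Front): Player A can switch to R1 (5.2 → 5.9). Not NE.
(R3, P, Back): Player B can switch to Q (5.1 → 5.6). Not NE.
(R3, Q, Back): Player A gets 4.8, best alternative 3.3; Player B gets 5.6, best alternative 5.1; Player C gets 3.4, best alternative 2.2. No profitable deviation — NE.
(The remaining 1 profile has a profitable deviation by the same check.)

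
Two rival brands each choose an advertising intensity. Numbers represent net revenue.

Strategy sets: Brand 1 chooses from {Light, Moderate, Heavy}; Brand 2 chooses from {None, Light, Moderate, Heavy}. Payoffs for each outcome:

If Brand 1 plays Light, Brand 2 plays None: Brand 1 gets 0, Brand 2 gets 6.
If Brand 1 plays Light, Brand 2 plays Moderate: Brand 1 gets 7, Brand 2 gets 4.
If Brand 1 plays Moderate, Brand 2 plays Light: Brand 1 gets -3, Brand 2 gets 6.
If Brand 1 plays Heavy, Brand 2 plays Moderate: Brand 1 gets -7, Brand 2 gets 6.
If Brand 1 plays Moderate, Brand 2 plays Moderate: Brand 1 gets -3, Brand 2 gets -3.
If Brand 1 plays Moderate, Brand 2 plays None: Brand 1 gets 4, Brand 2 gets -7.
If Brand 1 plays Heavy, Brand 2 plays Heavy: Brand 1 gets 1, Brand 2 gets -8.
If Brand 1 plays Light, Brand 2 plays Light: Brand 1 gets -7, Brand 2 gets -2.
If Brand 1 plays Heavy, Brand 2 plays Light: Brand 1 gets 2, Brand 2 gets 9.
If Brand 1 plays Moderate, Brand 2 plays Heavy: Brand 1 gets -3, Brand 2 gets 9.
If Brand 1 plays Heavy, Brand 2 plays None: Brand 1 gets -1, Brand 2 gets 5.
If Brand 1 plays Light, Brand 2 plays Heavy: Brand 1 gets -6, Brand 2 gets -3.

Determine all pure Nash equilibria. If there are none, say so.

The unique pure-strategy Nash equilibrium is (Heavy, Light).

Brand 1 against None: payoffs 0, 4, -1 → best response Moderate.
Brand 1 against Light: payoffs -7, -3, 2 → best response Heavy.
Brand 1 against Moderate: payoffs 7, -3, -7 → best response Light.
Brand 1 against Heavy: payoffs -6, -3, 1 → best response Heavy.
Brand 2 against Light: payoffs 6, -2, 4, -3 → best response None.
Brand 2 against Moderate: payoffs -7, 6, -3, 9 → best response Heavy.
Brand 2 against Heavy: payoffs 5, 9, 6, -8 → best response Light.
Mutual best responses: (Heavy, Light).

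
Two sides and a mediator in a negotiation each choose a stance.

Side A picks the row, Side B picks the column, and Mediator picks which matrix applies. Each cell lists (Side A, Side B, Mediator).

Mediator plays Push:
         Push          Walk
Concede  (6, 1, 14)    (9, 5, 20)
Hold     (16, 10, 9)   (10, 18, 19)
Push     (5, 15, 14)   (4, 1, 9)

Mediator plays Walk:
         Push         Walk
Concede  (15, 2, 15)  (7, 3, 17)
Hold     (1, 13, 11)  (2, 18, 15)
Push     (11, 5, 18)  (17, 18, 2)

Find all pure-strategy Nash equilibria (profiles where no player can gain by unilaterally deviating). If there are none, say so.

(Hold, Walk, Push)

Side A against (Push, Push): payoffs 6, 16, 5 → best response Hold.
Side A against (Push, Walk): payoffs 15, 1, 11 → best response Concede.
Side A against (Walk, Push): payoffs 9, 10, 4 → best response Hold.
Side A against (Walk, Walk): payoffs 7, 2, 17 → best response Push.
Side B against (Concede, Push): payoffs 1, 5 → best response Walk.
Side B against (Concede, Walk): payoffs 2, 3 → best response Walk.
Side B against (Hold, Push): payoffs 10, 18 → best response Walk.
Side B against (Hold, Walk): payoffs 13, 18 → best response Walk.
Side B against (Push, Push): payoffs 15, 1 → best response Push.
Side B against (Push, Walk): payoffs 5, 18 → best response Walk.
Mediator against (Concede, Push): payoffs 14, 15 → best response Walk.
Mediator against (Concede, Walk): payoffs 20, 17 → best response Push.
Mediator against (Hold, Push): payoffs 9, 11 → best response Walk.
Mediator against (Hold, Walk): payoffs 19, 15 → best response Push.
Mediator against (Push, Push): payoffs 14, 18 → best response Walk.
Mediator against (Push, Walk): payoffs 9, 2 → best response Push.
Mutual best responses: (Hold, Walk, Push).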